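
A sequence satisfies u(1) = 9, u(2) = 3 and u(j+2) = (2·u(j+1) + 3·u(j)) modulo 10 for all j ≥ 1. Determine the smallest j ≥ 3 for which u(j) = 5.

4

u(1) = 9,  u(2) = 3,  u(3) = 3,  u(4) = 5,  u(5) = 9,  u(6) = 3.
Since (u(5), u(6)) = (u(1), u(2)) = (9, 3) (two consecutive terms determine the rest), the sequence is periodic with period 4.
The value 5 first appears (with j ≥ 3) at u(4).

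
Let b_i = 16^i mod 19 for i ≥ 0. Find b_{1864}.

16

We have b_0 = 1,  b_1 = 16,  b_2 = 9,  b_3 = 11,  b_4 = 5,  b_5 = 4,  b_6 = 7,  b_7 = 17,  b_8 = 6,  b_9 = 1.
The sequence repeats with period 9.
So b_{1864} = b_{0 + ((1864-0) mod 9)} = b_1 = 16.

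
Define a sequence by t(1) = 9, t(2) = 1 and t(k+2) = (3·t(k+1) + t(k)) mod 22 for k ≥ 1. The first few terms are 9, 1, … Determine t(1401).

We have t(1) = 9,  t(2) = 1,  t(3) = 12,  t(4) = 15,  t(5) = 13,  t(6) = 10,  t(7) = 21,  t(8) = 7,  t(9) = 20,  t(10) = 1,  t(11) = 1,  t(12) = 4,  t(13) = 13,  t(14) = 21,  t(15) = 10,  t(16) = 7,  t(17) = 9,  t(18) = 12,  t(19) = 1,  t(20) = 15,  t(21) = 2,  t(22) = 21,  t(23) = 21,  t(24) = 18,  t(25) = 9,  t(26) = 1.
Since (t(25), t(26)) = (t(1), t(2)) = (9, 1) (two consecutive terms determine the rest), the sequence is periodic with period 24.
(1401 - 1) mod 24 = 8, so t(1401) = t(9) = 20.

20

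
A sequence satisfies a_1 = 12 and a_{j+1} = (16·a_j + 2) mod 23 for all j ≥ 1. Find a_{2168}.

12

We have a_1 = 12, a_2 = 10, a_3 = 1, a_4 = 18, a_5 = 14, a_6 = 19, a_7 = 7, a_8 = 22, a_9 = 9, a_{10} = 8, a_{11} = 15, a_{12} = 12.
Since a_{12} = a_1 = 12, the sequence is periodic with period 11.
(2168 - 1) mod 11 = 0, so a_{2168} = a_1 = 12.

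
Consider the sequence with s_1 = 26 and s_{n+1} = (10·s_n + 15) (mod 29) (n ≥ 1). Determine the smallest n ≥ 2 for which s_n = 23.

9

s_1 = 26,  s_2 = 14,  s_3 = 10,  s_4 = 28,  s_5 = 5,  s_6 = 7,  s_7 = 27,  s_8 = 24,  s_9 = 23,  s_{10} = 13,  s_{11} = 0,  s_{12} = 15,  s_{13} = 20,  s_{14} = 12,  s_{15} = 19,  s_{16} = 2,  s_{17} = 6,  s_{18} = 17,  s_{19} = 11,  s_{20} = 9,  s_{21} = 18,  s_{22} = 21,  s_{23} = 22,  s_{24} = 3,  s_{25} = 16,  s_{26} = 1,  s_{27} = 25,  s_{28} = 4,  s_{29} = 26.
Since s_{29} = s_1 = 26, the sequence is periodic with period 28.
The value 23 first appears (with n ≥ 2) at s_9.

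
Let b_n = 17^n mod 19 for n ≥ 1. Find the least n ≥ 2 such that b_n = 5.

Listing terms: b_1 = 17, b_2 = 4, b_3 = 11, b_4 = 16, b_5 = 6, b_6 = 7, b_7 = 5, b_8 = 9, b_9 = 1, b_{10} = 17.
Since b_{10} = b_1 = 17, the sequence is periodic with period 9.
The value 5 first appears (with n ≥ 2) at b_7.

7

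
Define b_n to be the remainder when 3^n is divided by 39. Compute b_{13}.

3

Computing terms: b_1 = 3; b_2 = 9; b_3 = 27; b_4 = 3.
The sequence repeats with period 3.
(13 - 1) mod 3 = 0, so b_{13} = b_1 = 3.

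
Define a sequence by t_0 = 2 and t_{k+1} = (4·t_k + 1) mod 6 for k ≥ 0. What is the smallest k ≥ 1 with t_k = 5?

3

Computing terms: t_0 = 2, t_1 = 3, t_2 = 1, t_3 = 5, t_4 = 3.
Since t_4 = t_1 = 3, the sequence is eventually periodic: after a pre-period of length 1 it cycles with period 3.
The value 5 first appears (with k ≥ 1) at t_3.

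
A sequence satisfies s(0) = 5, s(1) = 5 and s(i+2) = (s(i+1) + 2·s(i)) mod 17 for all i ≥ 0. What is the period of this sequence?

We have s(0) = 5; s(1) = 5; s(2) = 15; s(3) = 8; s(4) = 4; s(5) = 3; s(6) = 11; s(7) = 0; s(8) = 5; s(9) = 5.
The sequence repeats with period 8.

8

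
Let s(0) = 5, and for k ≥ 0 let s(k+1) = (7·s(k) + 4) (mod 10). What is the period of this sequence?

4

We have s(0) = 5,  s(1) = 9,  s(2) = 7,  s(3) = 3,  s(4) = 5.
The sequence repeats with period 4.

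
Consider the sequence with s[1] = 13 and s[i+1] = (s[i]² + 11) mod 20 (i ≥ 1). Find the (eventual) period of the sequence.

6

We have s[1] = 13,  s[2] = 0,  s[3] = 11,  s[4] = 12,  s[5] = 15,  s[6] = 16,  s[7] = 7,  s[8] = 0.
Since s[8] = s[2] = 0, the sequence is eventually periodic: after a pre-period of length 1 it cycles with period 6.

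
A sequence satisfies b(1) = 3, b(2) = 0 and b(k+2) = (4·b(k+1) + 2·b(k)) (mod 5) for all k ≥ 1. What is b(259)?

1

Listing terms: b(1) = 3, b(2) = 0, b(3) = 1, b(4) = 4, b(5) = 3, b(6) = 0.
The sequence repeats with period 4.
So b(259) = b(1 + ((259-1) mod 4)) = b(3) = 1.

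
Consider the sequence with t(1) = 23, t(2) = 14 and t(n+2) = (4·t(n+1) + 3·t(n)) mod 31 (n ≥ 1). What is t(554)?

30

Listing terms: t(1) = 23,  t(2) = 14,  t(3) = 1,  t(4) = 15,  t(5) = 1,  t(6) = 18,  t(7) = 13,  t(8) = 13,  t(9) = 29,  t(10) = 0,  t(11) = 25,  t(12) = 7,  t(13) = 10,  t(14) = 30,  t(15) = 26,  t(16) = 8,  t(17) = 17,  t(18) = 30,  t(19) = 16,  t(20) = 30,  t(21) = 13,  t(22) = 18,  t(23) = 18,  t(24) = 2,  t(25) = 0,  t(26) = 6,  t(27) = 24,  t(28) = 21,  t(29) = 1,  t(30) = 5,  t(31) = 23,  t(32) = 14.
The sequence repeats with period 30.
So t(554) = t(1 + ((554-1) mod 30)) = t(14) = 30.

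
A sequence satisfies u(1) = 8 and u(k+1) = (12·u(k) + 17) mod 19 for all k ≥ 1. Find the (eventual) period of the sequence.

6

We have u(1) = 8, u(2) = 18, u(3) = 5, u(4) = 1, u(5) = 10, u(6) = 4, u(7) = 8.
Since u(7) = u(1) = 8, the sequence is periodic with period 6.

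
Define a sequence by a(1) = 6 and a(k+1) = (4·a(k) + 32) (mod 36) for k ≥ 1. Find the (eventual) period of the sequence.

9

Computing terms: a(1) = 6,  a(2) = 20,  a(3) = 4,  a(4) = 12,  a(5) = 8,  a(6) = 28,  a(7) = 0,  a(8) = 32,  a(9) = 16,  a(10) = 24,  a(11) = 20.
Since a(11) = a(2) = 20, the sequence is eventually periodic: after a pre-period of length 1 it cycles with period 9.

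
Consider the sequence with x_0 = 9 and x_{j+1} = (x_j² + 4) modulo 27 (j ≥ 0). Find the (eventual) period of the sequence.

9

Listing terms: x_0 = 9,  x_1 = 4,  x_2 = 20,  x_3 = 26,  x_4 = 5,  x_5 = 2,  x_6 = 8,  x_7 = 14,  x_8 = 11,  x_9 = 17,  x_{10} = 23,  x_{11} = 20.
Since x_{11} = x_2 = 20, the sequence is eventually periodic: after a pre-period of length 2 it cycles with period 9.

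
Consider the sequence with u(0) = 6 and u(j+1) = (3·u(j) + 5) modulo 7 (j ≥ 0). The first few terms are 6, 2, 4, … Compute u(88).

0

Listing terms: u(0) = 6, u(1) = 2, u(2) = 4, u(3) = 3, u(4) = 0, u(5) = 5, u(6) = 6.
The sequence repeats with period 6.
So u(88) = u(0 + ((88-0) mod 6)) = u(4) = 0.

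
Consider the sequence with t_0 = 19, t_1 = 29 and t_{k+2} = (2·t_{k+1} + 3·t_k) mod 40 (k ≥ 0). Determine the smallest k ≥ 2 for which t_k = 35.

2

t_0 = 19; t_1 = 29; t_2 = 35; t_3 = 37; t_4 = 19; t_5 = 29.
The sequence repeats with period 4.
The value 35 first appears (with k ≥ 2) at t_2.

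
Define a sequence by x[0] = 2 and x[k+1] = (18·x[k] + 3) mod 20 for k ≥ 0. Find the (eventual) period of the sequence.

Listing terms: x[0] = 2,  x[1] = 19,  x[2] = 5,  x[3] = 13,  x[4] = 17,  x[5] = 9,  x[6] = 5.
Since x[6] = x[2] = 5, the sequence is eventually periodic: after a pre-period of length 2 it cycles with period 4.

4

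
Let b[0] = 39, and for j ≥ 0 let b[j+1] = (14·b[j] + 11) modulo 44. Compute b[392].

Listing terms: b[0] = 39, b[1] = 29, b[2] = 21, b[3] = 41, b[4] = 13, b[5] = 17, b[6] = 29.
Since b[6] = b[1] = 29, the sequence is eventually periodic: after a pre-period of length 1 it cycles with period 5.
For j ≥ 1, b[j] depends only on (j - 1) mod 5. (392 - 1) mod 5 = 1, so b[392] = b[2] = 21.

21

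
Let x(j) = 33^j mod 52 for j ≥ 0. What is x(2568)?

1

Listing terms: x(0) = 1; x(1) = 33; x(2) = 49; x(3) = 5; x(4) = 9; x(5) = 37; x(6) = 25; x(7) = 45; x(8) = 29; x(9) = 21; x(10) = 17; x(11) = 41; x(12) = 1.
The sequence repeats with period 12.
So x(2568) = x(0 + ((2568-0) mod 12)) = x(0) = 1.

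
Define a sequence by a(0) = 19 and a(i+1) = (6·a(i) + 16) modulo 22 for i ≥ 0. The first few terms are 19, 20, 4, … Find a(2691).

We have a(0) = 19, a(1) = 20, a(2) = 4, a(3) = 18, a(4) = 14, a(5) = 12, a(6) = 0, a(7) = 16, a(8) = 2, a(9) = 6, a(10) = 8, a(11) = 20.
Since a(11) = a(1) = 20, the sequence is eventually periodic: after a pre-period of length 1 it cycles with period 10.
For i ≥ 1, a(i) depends only on (i - 1) mod 10. (2691 - 1) mod 10 = 0, so a(2691) = a(1) = 20.

20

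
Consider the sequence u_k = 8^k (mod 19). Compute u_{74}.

Listing terms: u_0 = 1; u_1 = 8; u_2 = 7; u_3 = 18; u_4 = 11; u_5 = 12; u_6 = 1.
Since u_6 = u_0 = 1, the sequence is periodic with period 6.
(74 - 0) mod 6 = 2, so u_{74} = u_2 = 7.

7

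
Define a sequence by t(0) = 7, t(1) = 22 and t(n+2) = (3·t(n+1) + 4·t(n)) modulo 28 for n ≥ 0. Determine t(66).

Listing terms: t(0) = 7; t(1) = 22; t(2) = 10; t(3) = 6; t(4) = 2; t(5) = 2; t(6) = 14; t(7) = 22; t(8) = 10.
Since (t(7), t(8)) = (t(1), t(2)) = (22, 10) (two consecutive terms determine the rest), the sequence is eventually periodic: after a pre-period of length 1 it cycles with period 6.
For n ≥ 1, t(n) depends only on (n - 1) mod 6. (66 - 1) mod 6 = 5, so t(66) = t(6) = 14.

14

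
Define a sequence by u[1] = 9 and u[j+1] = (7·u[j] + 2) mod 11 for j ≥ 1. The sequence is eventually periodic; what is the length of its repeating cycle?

u[1] = 9, u[2] = 10, u[3] = 6, u[4] = 0, u[5] = 2, u[6] = 5, u[7] = 4, u[8] = 8, u[9] = 3, u[10] = 1, u[11] = 9.
The sequence repeats with period 10.

10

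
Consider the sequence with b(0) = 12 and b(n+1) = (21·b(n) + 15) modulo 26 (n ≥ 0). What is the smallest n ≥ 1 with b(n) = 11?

We have b(0) = 12,  b(1) = 7,  b(2) = 6,  b(3) = 11,  b(4) = 12.
Since b(4) = b(0) = 12, the sequence is periodic with period 4.
The value 11 first appears (with n ≥ 1) at b(3).

3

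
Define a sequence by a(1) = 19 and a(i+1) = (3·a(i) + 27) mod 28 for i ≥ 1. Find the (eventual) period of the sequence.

a(1) = 19, a(2) = 0, a(3) = 27, a(4) = 24, a(5) = 15, a(6) = 16, a(7) = 19.
Since a(7) = a(1) = 19, the sequence is periodic with period 6.

6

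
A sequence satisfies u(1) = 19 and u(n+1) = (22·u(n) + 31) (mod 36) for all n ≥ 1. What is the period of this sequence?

Listing terms: u(1) = 19,  u(2) = 17,  u(3) = 9,  u(4) = 13,  u(5) = 29,  u(6) = 21,  u(7) = 25,  u(8) = 5,  u(9) = 33,  u(10) = 1,  u(11) = 17.
Since u(11) = u(2) = 17, the sequence is eventually periodic: after a pre-period of length 1 it cycles with period 9.

9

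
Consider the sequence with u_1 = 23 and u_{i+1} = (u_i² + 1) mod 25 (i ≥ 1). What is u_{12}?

Computing terms: u_1 = 23,  u_2 = 5,  u_3 = 1,  u_4 = 2,  u_5 = 5.
Since u_5 = u_2 = 5, the sequence is eventually periodic: after a pre-period of length 1 it cycles with period 3.
For i ≥ 2, u_i depends only on (i - 2) mod 3. (12 - 2) mod 3 = 1, so u_{12} = u_3 = 1.

1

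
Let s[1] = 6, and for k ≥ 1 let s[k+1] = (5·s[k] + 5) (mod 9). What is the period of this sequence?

6

s[1] = 6, s[2] = 8, s[3] = 0, s[4] = 5, s[5] = 3, s[6] = 2, s[7] = 6.
Since s[7] = s[1] = 6, the sequence is periodic with period 6.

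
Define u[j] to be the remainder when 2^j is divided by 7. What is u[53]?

u[0] = 1,  u[1] = 2,  u[2] = 4,  u[3] = 1.
The sequence repeats with period 3.
(53 - 0) mod 3 = 2, so u[53] = u[2] = 4.

4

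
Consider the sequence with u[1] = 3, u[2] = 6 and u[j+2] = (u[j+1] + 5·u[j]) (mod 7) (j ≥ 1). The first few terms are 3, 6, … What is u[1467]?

4

Listing terms: u[1] = 3,  u[2] = 6,  u[3] = 0,  u[4] = 2,  u[5] = 2,  u[6] = 5,  u[7] = 1,  u[8] = 5,  u[9] = 3,  u[10] = 0,  u[11] = 1,  u[12] = 1,  u[13] = 6,  u[14] = 4,  u[15] = 6,  u[16] = 5,  u[17] = 0,  u[18] = 4,  u[19] = 4,  u[20] = 3,  u[21] = 2,  u[22] = 3,  u[23] = 6.
Since (u[22], u[23]) = (u[1], u[2]) = (3, 6) (two consecutive terms determine the rest), the sequence is periodic with period 21.
So u[1467] = u[1 + ((1467-1) mod 21)] = u[18] = 4.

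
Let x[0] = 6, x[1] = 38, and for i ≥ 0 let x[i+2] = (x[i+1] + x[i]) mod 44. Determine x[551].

Listing terms: x[0] = 6; x[1] = 38; x[2] = 0; x[3] = 38; x[4] = 38; x[5] = 32; x[6] = 26; x[7] = 14; x[8] = 40; x[9] = 10; x[10] = 6; x[11] = 16; x[12] = 22; x[13] = 38; x[14] = 16; x[15] = 10; x[16] = 26; x[17] = 36; x[18] = 18; x[19] = 10; x[20] = 28; x[21] = 38; x[22] = 22; x[23] = 16; x[24] = 38; x[25] = 10; x[26] = 4; x[27] = 14; x[28] = 18; x[29] = 32; x[30] = 6; x[31] = 38.
The sequence repeats with period 30.
(551 - 0) mod 30 = 11, so x[551] = x[11] = 16.

16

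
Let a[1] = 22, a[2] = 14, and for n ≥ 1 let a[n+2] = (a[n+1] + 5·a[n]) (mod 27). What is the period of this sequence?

18

Computing terms: a[1] = 22, a[2] = 14, a[3] = 16, a[4] = 5, a[5] = 4, a[6] = 2, a[7] = 22, a[8] = 5, a[9] = 7, a[10] = 5, a[11] = 13, a[12] = 11, a[13] = 22, a[14] = 23, a[15] = 25, a[16] = 5, a[17] = 22, a[18] = 20, a[19] = 22, a[20] = 14.
Since (a[19], a[20]) = (a[1], a[2]) = (22, 14) (two consecutive terms determine the rest), the sequence is periodic with period 18.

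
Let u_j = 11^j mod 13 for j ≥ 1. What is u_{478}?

10

u_1 = 11, u_2 = 4, u_3 = 5, u_4 = 3, u_5 = 7, u_6 = 12, u_7 = 2, u_8 = 9, u_9 = 8, u_{10} = 10, u_{11} = 6, u_{12} = 1, u_{13} = 11.
The sequence repeats with period 12.
(478 - 1) mod 12 = 9, so u_{478} = u_{10} = 10.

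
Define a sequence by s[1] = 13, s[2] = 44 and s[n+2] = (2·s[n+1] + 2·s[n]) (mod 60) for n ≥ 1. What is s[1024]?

4

Listing terms: s[1] = 13; s[2] = 44; s[3] = 54; s[4] = 16; s[5] = 20; s[6] = 12; s[7] = 4; s[8] = 32; s[9] = 12; s[10] = 28; s[11] = 20; s[12] = 36; s[13] = 52; s[14] = 56; s[15] = 36; s[16] = 4; s[17] = 20; s[18] = 48; s[19] = 16; s[20] = 8; s[21] = 48; s[22] = 52; s[23] = 20; s[24] = 24; s[25] = 28; s[26] = 44; s[27] = 24; s[28] = 16; s[29] = 20.
Since (s[28], s[29]) = (s[4], s[5]) = (16, 20) (two consecutive terms determine the rest), the sequence is eventually periodic: after a pre-period of length 3 it cycles with period 24.
For n ≥ 4, s[n] depends only on (n - 4) mod 24. (1024 - 4) mod 24 = 12, so s[1024] = s[16] = 4.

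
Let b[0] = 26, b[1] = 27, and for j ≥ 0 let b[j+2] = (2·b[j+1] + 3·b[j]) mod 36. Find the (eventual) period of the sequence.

b[0] = 26; b[1] = 27; b[2] = 24; b[3] = 21; b[4] = 6; b[5] = 3; b[6] = 24; b[7] = 21.
Since (b[6], b[7]) = (b[2], b[3]) = (24, 21) (two consecutive terms determine the rest), the sequence is eventually periodic: after a pre-period of length 2 it cycles with period 4.

4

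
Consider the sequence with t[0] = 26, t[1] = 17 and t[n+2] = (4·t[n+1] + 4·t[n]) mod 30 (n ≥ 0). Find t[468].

Listing terms: t[0] = 26, t[1] = 17, t[2] = 22, t[3] = 6, t[4] = 22, t[5] = 22, t[6] = 26, t[7] = 12, t[8] = 2, t[9] = 26, t[10] = 22, t[11] = 12, t[12] = 16, t[13] = 22, t[14] = 2, t[15] = 6, t[16] = 2, t[17] = 2, t[18] = 16, t[19] = 12, t[20] = 22, t[21] = 16, t[22] = 2, t[23] = 12, t[24] = 26, t[25] = 2, t[26] = 22, t[27] = 6.
Since (t[26], t[27]) = (t[2], t[3]) = (22, 6) (two consecutive terms determine the rest), the sequence is eventually periodic: after a pre-period of length 2 it cycles with period 24.
For n ≥ 2, t[n] depends only on (n - 2) mod 24. (468 - 2) mod 24 = 10, so t[468] = t[12] = 16.

16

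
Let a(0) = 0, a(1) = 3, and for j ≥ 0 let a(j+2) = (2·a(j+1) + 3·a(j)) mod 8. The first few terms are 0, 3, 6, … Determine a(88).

Computing terms: a(0) = 0,  a(1) = 3,  a(2) = 6,  a(3) = 5,  a(4) = 4,  a(5) = 7,  a(6) = 2,  a(7) = 1,  a(8) = 0,  a(9) = 3.
The sequence repeats with period 8.
So a(88) = a(0 + ((88-0) mod 8)) = a(0) = 0.

0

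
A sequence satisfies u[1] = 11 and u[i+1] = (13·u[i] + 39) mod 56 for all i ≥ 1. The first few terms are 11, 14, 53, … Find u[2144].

28

u[1] = 11; u[2] = 14; u[3] = 53; u[4] = 0; u[5] = 39; u[6] = 42; u[7] = 25; u[8] = 28; u[9] = 11.
The sequence repeats with period 8.
(2144 - 1) mod 8 = 7, so u[2144] = u[8] = 28.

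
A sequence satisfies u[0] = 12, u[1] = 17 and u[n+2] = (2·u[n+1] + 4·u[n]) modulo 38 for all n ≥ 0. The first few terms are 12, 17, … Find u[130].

32

u[0] = 12,  u[1] = 17,  u[2] = 6,  u[3] = 4,  u[4] = 32,  u[5] = 4,  u[6] = 22,  u[7] = 22,  u[8] = 18,  u[9] = 10,  u[10] = 16,  u[11] = 34,  u[12] = 18,  u[13] = 20,  u[14] = 36,  u[15] = 0,  u[16] = 30,  u[17] = 22,  u[18] = 12,  u[19] = 36,  u[20] = 6,  u[21] = 4.
Since (u[20], u[21]) = (u[2], u[3]) = (6, 4) (two consecutive terms determine the rest), the sequence is eventually periodic: after a pre-period of length 2 it cycles with period 18.
For n ≥ 2, u[n] depends only on (n - 2) mod 18. (130 - 2) mod 18 = 2, so u[130] = u[4] = 32.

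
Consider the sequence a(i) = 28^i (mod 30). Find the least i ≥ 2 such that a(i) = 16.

Listing terms: a(1) = 28; a(2) = 4; a(3) = 22; a(4) = 16; a(5) = 28.
Since a(5) = a(1) = 28, the sequence is periodic with period 4.
The value 16 first appears (with i ≥ 2) at a(4).

4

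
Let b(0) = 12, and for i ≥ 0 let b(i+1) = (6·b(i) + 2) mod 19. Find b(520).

1

b(0) = 12,  b(1) = 17,  b(2) = 9,  b(3) = 18,  b(4) = 15,  b(5) = 16,  b(6) = 3,  b(7) = 1,  b(8) = 8,  b(9) = 12.
The sequence repeats with period 9.
(520 - 0) mod 9 = 7, so b(520) = b(7) = 1.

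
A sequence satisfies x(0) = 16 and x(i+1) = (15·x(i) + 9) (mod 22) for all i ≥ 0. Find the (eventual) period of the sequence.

Listing terms: x(0) = 16,  x(1) = 7,  x(2) = 4,  x(3) = 3,  x(4) = 10,  x(5) = 5,  x(6) = 18,  x(7) = 15,  x(8) = 14,  x(9) = 21,  x(10) = 16.
Since x(10) = x(0) = 16, the sequence is periodic with period 10.

10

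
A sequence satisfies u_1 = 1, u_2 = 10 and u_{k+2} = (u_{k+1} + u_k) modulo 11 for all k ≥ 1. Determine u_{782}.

We have u_1 = 1; u_2 = 10; u_3 = 0; u_4 = 10; u_5 = 10; u_6 = 9; u_7 = 8; u_8 = 6; u_9 = 3; u_{10} = 9; u_{11} = 1; u_{12} = 10.
The sequence repeats with period 10.
(782 - 1) mod 10 = 1, so u_{782} = u_2 = 10.

10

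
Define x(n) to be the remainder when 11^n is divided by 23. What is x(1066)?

2

We have x(1) = 11; x(2) = 6; x(3) = 20; x(4) = 13; x(5) = 5; x(6) = 9; x(7) = 7; x(8) = 8; x(9) = 19; x(10) = 2; x(11) = 22; x(12) = 12; x(13) = 17; x(14) = 3; x(15) = 10; x(16) = 18; x(17) = 14; x(18) = 16; x(19) = 15; x(20) = 4; x(21) = 21; x(22) = 1; x(23) = 11.
The sequence repeats with period 22.
So x(1066) = x(1 + ((1066-1) mod 22)) = x(10) = 2.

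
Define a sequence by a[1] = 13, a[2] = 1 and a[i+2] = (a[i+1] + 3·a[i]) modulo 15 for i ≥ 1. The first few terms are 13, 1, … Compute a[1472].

Computing terms: a[1] = 13, a[2] = 1, a[3] = 10, a[4] = 13, a[5] = 13, a[6] = 7, a[7] = 1, a[8] = 7, a[9] = 10, a[10] = 1, a[11] = 1, a[12] = 4, a[13] = 7, a[14] = 4, a[15] = 10, a[16] = 7, a[17] = 7, a[18] = 13, a[19] = 4, a[20] = 13, a[21] = 10, a[22] = 4, a[23] = 4, a[24] = 1, a[25] = 13, a[26] = 1.
The sequence repeats with period 24.
(1472 - 1) mod 24 = 7, so a[1472] = a[8] = 7.

7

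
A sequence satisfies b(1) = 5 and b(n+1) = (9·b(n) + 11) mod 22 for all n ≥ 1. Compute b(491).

5

We have b(1) = 5; b(2) = 12; b(3) = 9; b(4) = 4; b(5) = 3; b(6) = 16; b(7) = 1; b(8) = 20; b(9) = 15; b(10) = 14; b(11) = 5.
The sequence repeats with period 10.
So b(491) = b(1 + ((491-1) mod 10)) = b(1) = 5.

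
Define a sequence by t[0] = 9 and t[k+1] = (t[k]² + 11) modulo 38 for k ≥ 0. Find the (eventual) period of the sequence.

6

We have t[0] = 9, t[1] = 16, t[2] = 1, t[3] = 12, t[4] = 3, t[5] = 20, t[6] = 31, t[7] = 22, t[8] = 1.
Since t[8] = t[2] = 1, the sequence is eventually periodic: after a pre-period of length 2 it cycles with period 6.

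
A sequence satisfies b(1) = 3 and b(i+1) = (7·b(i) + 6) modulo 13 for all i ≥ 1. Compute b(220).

Listing terms: b(1) = 3, b(2) = 1, b(3) = 0, b(4) = 6, b(5) = 9, b(6) = 4, b(7) = 8, b(8) = 10, b(9) = 11, b(10) = 5, b(11) = 2, b(12) = 7, b(13) = 3.
Since b(13) = b(1) = 3, the sequence is periodic with period 12.
(220 - 1) mod 12 = 3, so b(220) = b(4) = 6.

6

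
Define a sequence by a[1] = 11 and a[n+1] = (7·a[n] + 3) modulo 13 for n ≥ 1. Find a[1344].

3

Listing terms: a[1] = 11,  a[2] = 2,  a[3] = 4,  a[4] = 5,  a[5] = 12,  a[6] = 9,  a[7] = 1,  a[8] = 10,  a[9] = 8,  a[10] = 7,  a[11] = 0,  a[12] = 3,  a[13] = 11.
Since a[13] = a[1] = 11, the sequence is periodic with period 12.
So a[1344] = a[1 + ((1344-1) mod 12)] = a[12] = 3.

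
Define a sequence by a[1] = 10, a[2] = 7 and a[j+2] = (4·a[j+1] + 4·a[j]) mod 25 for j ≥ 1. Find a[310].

5

Listing terms: a[1] = 10; a[2] = 7; a[3] = 18; a[4] = 0; a[5] = 22; a[6] = 13; a[7] = 15; a[8] = 12; a[9] = 8; a[10] = 5; a[11] = 2; a[12] = 3; a[13] = 20; a[14] = 17; a[15] = 23; a[16] = 10; a[17] = 7.
The sequence repeats with period 15.
(310 - 1) mod 15 = 9, so a[310] = a[10] = 5.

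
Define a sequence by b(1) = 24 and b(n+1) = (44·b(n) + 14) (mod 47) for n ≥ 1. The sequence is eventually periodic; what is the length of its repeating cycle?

Computing terms: b(1) = 24,  b(2) = 36,  b(3) = 0,  b(4) = 14,  b(5) = 19,  b(6) = 4,  b(7) = 2,  b(8) = 8,  b(9) = 37,  b(10) = 44,  b(11) = 23,  b(12) = 39,  b(13) = 38,  b(14) = 41,  b(15) = 32,  b(16) = 12,  b(17) = 25,  b(18) = 33,  b(19) = 9,  b(20) = 34,  b(21) = 6,  b(22) = 43,  b(23) = 26,  b(24) = 30,  b(25) = 18,  b(26) = 7,  b(27) = 40,  b(28) = 35,  b(29) = 3,  b(30) = 5,  b(31) = 46,  b(32) = 17,  b(33) = 10,  b(34) = 31,  b(35) = 15,  b(36) = 16,  b(37) = 13,  b(38) = 22,  b(39) = 42,  b(40) = 29,  b(41) = 21,  b(42) = 45,  b(43) = 20,  b(44) = 1,  b(45) = 11,  b(46) = 28,  b(47) = 24.
Since b(47) = b(1) = 24, the sequence is periodic with period 46.

46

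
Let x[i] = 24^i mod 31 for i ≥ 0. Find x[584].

We have x[0] = 1,  x[1] = 24,  x[2] = 18,  x[3] = 29,  x[4] = 14,  x[5] = 26,  x[6] = 4,  x[7] = 3,  x[8] = 10,  x[9] = 23,  x[10] = 25,  x[11] = 11,  x[12] = 16,  x[13] = 12,  x[14] = 9,  x[15] = 30,  x[16] = 7,  x[17] = 13,  x[18] = 2,  x[19] = 17,  x[20] = 5,  x[21] = 27,  x[22] = 28,  x[23] = 21,  x[24] = 8,  x[25] = 6,  x[26] = 20,  x[27] = 15,  x[28] = 19,  x[29] = 22,  x[30] = 1.
Since x[30] = x[0] = 1, the sequence is periodic with period 30.
So x[584] = x[0 + ((584-0) mod 30)] = x[14] = 9.

9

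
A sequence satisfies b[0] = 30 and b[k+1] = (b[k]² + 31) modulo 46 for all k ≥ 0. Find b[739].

17

We have b[0] = 30, b[1] = 11, b[2] = 14, b[3] = 43, b[4] = 40, b[5] = 21, b[6] = 12, b[7] = 37, b[8] = 20, b[9] = 17, b[10] = 44, b[11] = 35, b[12] = 14.
Since b[12] = b[2] = 14, the sequence is eventually periodic: after a pre-period of length 2 it cycles with period 10.
For k ≥ 2, b[k] depends only on (k - 2) mod 10. (739 - 2) mod 10 = 7, so b[739] = b[9] = 17.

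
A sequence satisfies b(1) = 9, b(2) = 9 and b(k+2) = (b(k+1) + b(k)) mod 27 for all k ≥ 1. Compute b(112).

0

Computing terms: b(1) = 9; b(2) = 9; b(3) = 18; b(4) = 0; b(5) = 18; b(6) = 18; b(7) = 9; b(8) = 0; b(9) = 9; b(10) = 9.
The sequence repeats with period 8.
(112 - 1) mod 8 = 7, so b(112) = b(8) = 0.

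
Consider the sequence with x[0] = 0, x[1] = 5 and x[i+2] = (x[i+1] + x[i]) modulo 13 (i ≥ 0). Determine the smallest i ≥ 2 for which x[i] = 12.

We have x[0] = 0, x[1] = 5, x[2] = 5, x[3] = 10, x[4] = 2, x[5] = 12, x[6] = 1, x[7] = 0, x[8] = 1, x[9] = 1, x[10] = 2, x[11] = 3, x[12] = 5, x[13] = 8, x[14] = 0, x[15] = 8, x[16] = 8, x[17] = 3, x[18] = 11, x[19] = 1, x[20] = 12, x[21] = 0, x[22] = 12, x[23] = 12, x[24] = 11, x[25] = 10, x[26] = 8, x[27] = 5, x[28] = 0, x[29] = 5.
Since (x[28], x[29]) = (x[0], x[1]) = (0, 5) (two consecutive terms determine the rest), the sequence is periodic with period 28.
The value 12 first appears (with i ≥ 2) at x[5].

5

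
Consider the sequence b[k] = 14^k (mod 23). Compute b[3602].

8

We have b[1] = 14; b[2] = 12; b[3] = 7; b[4] = 6; b[5] = 15; b[6] = 3; b[7] = 19; b[8] = 13; b[9] = 21; b[10] = 18; b[11] = 22; b[12] = 9; b[13] = 11; b[14] = 16; b[15] = 17; b[16] = 8; b[17] = 20; b[18] = 4; b[19] = 10; b[20] = 2; b[21] = 5; b[22] = 1; b[23] = 14.
Since b[23] = b[1] = 14, the sequence is periodic with period 22.
So b[3602] = b[1 + ((3602-1) mod 22)] = b[16] = 8.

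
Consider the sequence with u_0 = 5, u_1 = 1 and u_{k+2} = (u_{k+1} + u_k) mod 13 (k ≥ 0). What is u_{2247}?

Listing terms: u_0 = 5; u_1 = 1; u_2 = 6; u_3 = 7; u_4 = 0; u_5 = 7; u_6 = 7; u_7 = 1; u_8 = 8; u_9 = 9; u_{10} = 4; u_{11} = 0; u_{12} = 4; u_{13} = 4; u_{14} = 8; u_{15} = 12; u_{16} = 7; u_{17} = 6; u_{18} = 0; u_{19} = 6; u_{20} = 6; u_{21} = 12; u_{22} = 5; u_{23} = 4; u_{24} = 9; u_{25} = 0; u_{26} = 9; u_{27} = 9; u_{28} = 5; u_{29} = 1.
Since (u_{28}, u_{29}) = (u_0, u_1) = (5, 1) (two consecutive terms determine the rest), the sequence is periodic with period 28.
(2247 - 0) mod 28 = 7, so u_{2247} = u_7 = 1.

1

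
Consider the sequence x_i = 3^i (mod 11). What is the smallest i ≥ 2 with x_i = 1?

Computing terms: x_1 = 3,  x_2 = 9,  x_3 = 5,  x_4 = 4,  x_5 = 1,  x_6 = 3.
Since x_6 = x_1 = 3, the sequence is periodic with period 5.
The value 1 first appears (with i ≥ 2) at x_5.

5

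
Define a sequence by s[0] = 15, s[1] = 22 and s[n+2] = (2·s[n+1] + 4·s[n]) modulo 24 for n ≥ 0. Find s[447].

16

Computing terms: s[0] = 15,  s[1] = 22,  s[2] = 8,  s[3] = 8,  s[4] = 0,  s[5] = 8,  s[6] = 16,  s[7] = 16,  s[8] = 0,  s[9] = 16,  s[10] = 8,  s[11] = 8.
Since (s[10], s[11]) = (s[2], s[3]) = (8, 8) (two consecutive terms determine the rest), the sequence is eventually periodic: after a pre-period of length 2 it cycles with period 8.
For n ≥ 2, s[n] depends only on (n - 2) mod 8. (447 - 2) mod 8 = 5, so s[447] = s[7] = 16.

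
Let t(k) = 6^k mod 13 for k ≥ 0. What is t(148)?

9

We have t(0) = 1; t(1) = 6; t(2) = 10; t(3) = 8; t(4) = 9; t(5) = 2; t(6) = 12; t(7) = 7; t(8) = 3; t(9) = 5; t(10) = 4; t(11) = 11; t(12) = 1.
Since t(12) = t(0) = 1, the sequence is periodic with period 12.
So t(148) = t(0 + ((148-0) mod 12)) = t(4) = 9.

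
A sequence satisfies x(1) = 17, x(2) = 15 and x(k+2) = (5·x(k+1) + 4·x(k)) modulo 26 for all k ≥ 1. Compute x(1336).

7

Computing terms: x(1) = 17, x(2) = 15, x(3) = 13, x(4) = 21, x(5) = 1, x(6) = 11, x(7) = 7, x(8) = 1, x(9) = 7, x(10) = 13, x(11) = 15, x(12) = 23, x(13) = 19, x(14) = 5, x(15) = 23, x(16) = 5, x(17) = 13, x(18) = 7, x(19) = 9, x(20) = 21, x(21) = 11, x(22) = 9, x(23) = 11, x(24) = 13, x(25) = 5, x(26) = 25, x(27) = 15, x(28) = 19, x(29) = 25, x(30) = 19, x(31) = 13, x(32) = 11, x(33) = 3, x(34) = 7, x(35) = 21, x(36) = 3, x(37) = 21, x(38) = 13, x(39) = 19, x(40) = 17, x(41) = 5, x(42) = 15, x(43) = 17, x(44) = 15.
The sequence repeats with period 42.
So x(1336) = x(1 + ((1336-1) mod 42)) = x(34) = 7.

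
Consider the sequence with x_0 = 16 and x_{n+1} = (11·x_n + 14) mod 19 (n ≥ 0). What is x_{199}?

x_0 = 16,  x_1 = 0,  x_2 = 14,  x_3 = 16.
Since x_3 = x_0 = 16, the sequence is periodic with period 3.
(199 - 0) mod 3 = 1, so x_{199} = x_1 = 0.

0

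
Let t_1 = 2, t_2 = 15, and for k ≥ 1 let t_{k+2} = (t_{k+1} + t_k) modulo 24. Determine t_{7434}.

9

Computing terms: t_1 = 2,  t_2 = 15,  t_3 = 17,  t_4 = 8,  t_5 = 1,  t_6 = 9,  t_7 = 10,  t_8 = 19,  t_9 = 5,  t_{10} = 0,  t_{11} = 5,  t_{12} = 5,  t_{13} = 10,  t_{14} = 15,  t_{15} = 1,  t_{16} = 16,  t_{17} = 17,  t_{18} = 9,  t_{19} = 2,  t_{20} = 11,  t_{21} = 13,  t_{22} = 0,  t_{23} = 13,  t_{24} = 13,  t_{25} = 2,  t_{26} = 15.
The sequence repeats with period 24.
(7434 - 1) mod 24 = 17, so t_{7434} = t_{18} = 9.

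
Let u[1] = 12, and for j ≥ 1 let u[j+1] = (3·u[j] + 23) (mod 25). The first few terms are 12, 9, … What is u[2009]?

22

Listing terms: u[1] = 12, u[2] = 9, u[3] = 0, u[4] = 23, u[5] = 17, u[6] = 24, u[7] = 20, u[8] = 8, u[9] = 22, u[10] = 14, u[11] = 15, u[12] = 18, u[13] = 2, u[14] = 4, u[15] = 10, u[16] = 3, u[17] = 7, u[18] = 19, u[19] = 5, u[20] = 13, u[21] = 12.
The sequence repeats with period 20.
(2009 - 1) mod 20 = 8, so u[2009] = u[9] = 22.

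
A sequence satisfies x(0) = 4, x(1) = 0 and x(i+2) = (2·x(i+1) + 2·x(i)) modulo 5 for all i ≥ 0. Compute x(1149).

2

Listing terms: x(0) = 4; x(1) = 0; x(2) = 3; x(3) = 1; x(4) = 3; x(5) = 3; x(6) = 2; x(7) = 0; x(8) = 4; x(9) = 3; x(10) = 4; x(11) = 4; x(12) = 1; x(13) = 0; x(14) = 2; x(15) = 4; x(16) = 2; x(17) = 2; x(18) = 3; x(19) = 0; x(20) = 1; x(21) = 2; x(22) = 1; x(23) = 1; x(24) = 4; x(25) = 0.
Since (x(24), x(25)) = (x(0), x(1)) = (4, 0) (two consecutive terms determine the rest), the sequence is periodic with period 24.
So x(1149) = x(0 + ((1149-0) mod 24)) = x(21) = 2.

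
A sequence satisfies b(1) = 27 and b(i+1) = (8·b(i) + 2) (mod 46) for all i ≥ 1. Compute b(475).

We have b(1) = 27, b(2) = 34, b(3) = 44, b(4) = 32, b(5) = 28, b(6) = 42, b(7) = 16, b(8) = 38, b(9) = 30, b(10) = 12, b(11) = 6, b(12) = 4, b(13) = 34.
Since b(13) = b(2) = 34, the sequence is eventually periodic: after a pre-period of length 1 it cycles with period 11.
For i ≥ 2, b(i) depends only on (i - 2) mod 11. (475 - 2) mod 11 = 0, so b(475) = b(2) = 34.

34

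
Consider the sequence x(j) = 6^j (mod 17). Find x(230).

8

x(0) = 1,  x(1) = 6,  x(2) = 2,  x(3) = 12,  x(4) = 4,  x(5) = 7,  x(6) = 8,  x(7) = 14,  x(8) = 16,  x(9) = 11,  x(10) = 15,  x(11) = 5,  x(12) = 13,  x(13) = 10,  x(14) = 9,  x(15) = 3,  x(16) = 1.
Since x(16) = x(0) = 1, the sequence is periodic with period 16.
So x(230) = x(0 + ((230-0) mod 16)) = x(6) = 8.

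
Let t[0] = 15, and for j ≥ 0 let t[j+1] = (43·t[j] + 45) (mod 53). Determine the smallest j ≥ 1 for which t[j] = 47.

5

Listing terms: t[0] = 15,  t[1] = 1,  t[2] = 35,  t[3] = 13,  t[4] = 21,  t[5] = 47,  t[6] = 52,  t[7] = 2,  t[8] = 25,  t[9] = 7,  t[10] = 28,  t[11] = 30,  t[12] = 10,  t[13] = 51,  t[14] = 12,  t[15] = 31,  t[16] = 0,  t[17] = 45,  t[18] = 19,  t[19] = 14,  t[20] = 11,  t[21] = 41,  t[22] = 6,  t[23] = 38,  t[24] = 36,  t[25] = 3,  t[26] = 15.
The sequence repeats with period 26.
The value 47 first appears (with j ≥ 1) at t[5].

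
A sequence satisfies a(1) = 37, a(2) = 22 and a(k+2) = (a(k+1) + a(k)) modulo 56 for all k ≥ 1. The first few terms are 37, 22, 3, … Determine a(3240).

1

a(1) = 37, a(2) = 22, a(3) = 3, a(4) = 25, a(5) = 28, a(6) = 53, a(7) = 25, a(8) = 22, a(9) = 47, a(10) = 13, a(11) = 4, a(12) = 17, a(13) = 21, a(14) = 38, a(15) = 3, a(16) = 41, a(17) = 44, a(18) = 29, a(19) = 17, a(20) = 46, a(21) = 7, a(22) = 53, a(23) = 4, a(24) = 1, a(25) = 5, a(26) = 6, a(27) = 11, a(28) = 17, a(29) = 28, a(30) = 45, a(31) = 17, a(32) = 6, a(33) = 23, a(34) = 29, a(35) = 52, a(36) = 25, a(37) = 21, a(38) = 46, a(39) = 11, a(40) = 1, a(41) = 12, a(42) = 13, a(43) = 25, a(44) = 38, a(45) = 7, a(46) = 45, a(47) = 52, a(48) = 41, a(49) = 37, a(50) = 22.
Since (a(49), a(50)) = (a(1), a(2)) = (37, 22) (two consecutive terms determine the rest), the sequence is periodic with period 48.
(3240 - 1) mod 48 = 23, so a(3240) = a(24) = 1.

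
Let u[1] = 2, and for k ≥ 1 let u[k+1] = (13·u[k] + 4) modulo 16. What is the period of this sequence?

Computing terms: u[1] = 2,  u[2] = 14,  u[3] = 10,  u[4] = 6,  u[5] = 2.
Since u[5] = u[1] = 2, the sequence is periodic with period 4.

4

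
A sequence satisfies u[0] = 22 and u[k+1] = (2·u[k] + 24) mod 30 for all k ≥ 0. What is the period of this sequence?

Listing terms: u[0] = 22,  u[1] = 8,  u[2] = 10,  u[3] = 14,  u[4] = 22.
The sequence repeats with period 4.

4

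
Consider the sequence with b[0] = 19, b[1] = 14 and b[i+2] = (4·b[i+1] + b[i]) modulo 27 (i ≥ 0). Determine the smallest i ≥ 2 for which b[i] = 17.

Listing terms: b[0] = 19, b[1] = 14, b[2] = 21, b[3] = 17, b[4] = 8, b[5] = 22, b[6] = 15, b[7] = 1, b[8] = 19, b[9] = 23, b[10] = 3, b[11] = 8, b[12] = 8, b[13] = 13, b[14] = 6, b[15] = 10, b[16] = 19, b[17] = 5, b[18] = 12, b[19] = 26, b[20] = 8, b[21] = 4, b[22] = 24, b[23] = 19, b[24] = 19, b[25] = 14.
The sequence repeats with period 24.
The value 17 first appears (with i ≥ 2) at b[3].

3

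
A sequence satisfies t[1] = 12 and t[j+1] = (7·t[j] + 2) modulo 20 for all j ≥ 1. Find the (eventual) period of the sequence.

Computing terms: t[1] = 12, t[2] = 6, t[3] = 4, t[4] = 10, t[5] = 12.
Since t[5] = t[1] = 12, the sequence is periodic with period 4.

4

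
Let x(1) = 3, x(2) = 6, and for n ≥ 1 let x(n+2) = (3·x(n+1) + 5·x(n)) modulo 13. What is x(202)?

We have x(1) = 3,  x(2) = 6,  x(3) = 7,  x(4) = 12,  x(5) = 6,  x(6) = 0,  x(7) = 4,  x(8) = 12,  x(9) = 4,  x(10) = 7,  x(11) = 2,  x(12) = 2,  x(13) = 3,  x(14) = 6.
Since (x(13), x(14)) = (x(1), x(2)) = (3, 6) (two consecutive terms determine the rest), the sequence is periodic with period 12.
(202 - 1) mod 12 = 9, so x(202) = x(10) = 7.

7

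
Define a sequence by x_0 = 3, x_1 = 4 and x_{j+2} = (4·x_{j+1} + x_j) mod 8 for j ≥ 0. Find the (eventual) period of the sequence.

4

x_0 = 3; x_1 = 4; x_2 = 3; x_3 = 0; x_4 = 3; x_5 = 4.
The sequence repeats with period 4.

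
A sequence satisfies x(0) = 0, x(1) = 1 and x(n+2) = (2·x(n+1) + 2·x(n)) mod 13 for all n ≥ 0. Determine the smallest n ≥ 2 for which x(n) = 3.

4

Computing terms: x(0) = 0, x(1) = 1, x(2) = 2, x(3) = 6, x(4) = 3, x(5) = 5, x(6) = 3, x(7) = 3, x(8) = 12, x(9) = 4, x(10) = 6, x(11) = 7, x(12) = 0, x(13) = 1.
Since (x(12), x(13)) = (x(0), x(1)) = (0, 1) (two consecutive terms determine the rest), the sequence is periodic with period 12.
The value 3 first appears (with n ≥ 2) at x(4).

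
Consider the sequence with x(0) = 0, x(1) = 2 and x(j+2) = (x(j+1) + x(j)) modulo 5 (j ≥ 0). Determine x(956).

We have x(0) = 0,  x(1) = 2,  x(2) = 2,  x(3) = 4,  x(4) = 1,  x(5) = 0,  x(6) = 1,  x(7) = 1,  x(8) = 2,  x(9) = 3,  x(10) = 0,  x(11) = 3,  x(12) = 3,  x(13) = 1,  x(14) = 4,  x(15) = 0,  x(16) = 4,  x(17) = 4,  x(18) = 3,  x(19) = 2,  x(20) = 0,  x(21) = 2.
The sequence repeats with period 20.
(956 - 0) mod 20 = 16, so x(956) = x(16) = 4.

4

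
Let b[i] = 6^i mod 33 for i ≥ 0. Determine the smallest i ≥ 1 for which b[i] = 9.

b[0] = 1; b[1] = 6; b[2] = 3; b[3] = 18; b[4] = 9; b[5] = 21; b[6] = 27; b[7] = 30; b[8] = 15; b[9] = 24; b[10] = 12; b[11] = 6.
Since b[11] = b[1] = 6, the sequence is eventually periodic: after a pre-period of length 1 it cycles with period 10.
The value 9 first appears (with i ≥ 1) at b[4].

4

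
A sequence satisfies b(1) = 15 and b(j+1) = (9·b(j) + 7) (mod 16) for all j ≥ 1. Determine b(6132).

Computing terms: b(1) = 15, b(2) = 14, b(3) = 5, b(4) = 4, b(5) = 11, b(6) = 10, b(7) = 1, b(8) = 0, b(9) = 7, b(10) = 6, b(11) = 13, b(12) = 12, b(13) = 3, b(14) = 2, b(15) = 9, b(16) = 8, b(17) = 15.
The sequence repeats with period 16.
(6132 - 1) mod 16 = 3, so b(6132) = b(4) = 4.

4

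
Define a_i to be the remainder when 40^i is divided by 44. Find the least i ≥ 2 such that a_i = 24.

3

Listing terms: a_1 = 40, a_2 = 16, a_3 = 24, a_4 = 36, a_5 = 32, a_6 = 4, a_7 = 28, a_8 = 20, a_9 = 8, a_{10} = 12, a_{11} = 40.
Since a_{11} = a_1 = 40, the sequence is periodic with period 10.
The value 24 first appears (with i ≥ 2) at a_3.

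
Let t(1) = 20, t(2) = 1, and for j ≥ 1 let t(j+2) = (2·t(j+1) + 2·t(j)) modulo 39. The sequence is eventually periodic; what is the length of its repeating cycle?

Computing terms: t(1) = 20, t(2) = 1, t(3) = 3, t(4) = 8, t(5) = 22, t(6) = 21, t(7) = 8, t(8) = 19, t(9) = 15, t(10) = 29, t(11) = 10, t(12) = 0, t(13) = 20, t(14) = 1.
Since (t(13), t(14)) = (t(1), t(2)) = (20, 1) (two consecutive terms determine the rest), the sequence is periodic with period 12.

12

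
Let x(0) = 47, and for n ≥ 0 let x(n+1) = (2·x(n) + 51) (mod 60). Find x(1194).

Computing terms: x(0) = 47,  x(1) = 25,  x(2) = 41,  x(3) = 13,  x(4) = 17,  x(5) = 25.
Since x(5) = x(1) = 25, the sequence is eventually periodic: after a pre-period of length 1 it cycles with period 4.
For n ≥ 1, x(n) depends only on (n - 1) mod 4. (1194 - 1) mod 4 = 1, so x(1194) = x(2) = 41.

41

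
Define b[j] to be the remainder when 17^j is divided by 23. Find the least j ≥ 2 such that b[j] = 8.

We have b[1] = 17, b[2] = 13, b[3] = 14, b[4] = 8, b[5] = 21, b[6] = 12, b[7] = 20, b[8] = 18, b[9] = 7, b[10] = 4, b[11] = 22, b[12] = 6, b[13] = 10, b[14] = 9, b[15] = 15, b[16] = 2, b[17] = 11, b[18] = 3, b[19] = 5, b[20] = 16, b[21] = 19, b[22] = 1, b[23] = 17.
The sequence repeats with period 22.
The value 8 first appears (with j ≥ 2) at b[4].

4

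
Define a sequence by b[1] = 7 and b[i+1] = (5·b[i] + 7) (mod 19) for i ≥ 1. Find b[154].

We have b[1] = 7, b[2] = 4, b[3] = 8, b[4] = 9, b[5] = 14, b[6] = 1, b[7] = 12, b[8] = 10, b[9] = 0, b[10] = 7.
The sequence repeats with period 9.
So b[154] = b[1 + ((154-1) mod 9)] = b[1] = 7.

7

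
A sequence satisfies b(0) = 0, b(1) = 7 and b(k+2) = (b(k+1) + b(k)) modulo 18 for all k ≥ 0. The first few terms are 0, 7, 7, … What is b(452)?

15

Computing terms: b(0) = 0,  b(1) = 7,  b(2) = 7,  b(3) = 14,  b(4) = 3,  b(5) = 17,  b(6) = 2,  b(7) = 1,  b(8) = 3,  b(9) = 4,  b(10) = 7,  b(11) = 11,  b(12) = 0,  b(13) = 11,  b(14) = 11,  b(15) = 4,  b(16) = 15,  b(17) = 1,  b(18) = 16,  b(19) = 17,  b(20) = 15,  b(21) = 14,  b(22) = 11,  b(23) = 7,  b(24) = 0,  b(25) = 7.
The sequence repeats with period 24.
So b(452) = b(0 + ((452-0) mod 24)) = b(20) = 15.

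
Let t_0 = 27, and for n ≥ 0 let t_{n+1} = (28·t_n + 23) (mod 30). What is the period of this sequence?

12

Listing terms: t_0 = 27; t_1 = 29; t_2 = 25; t_3 = 3; t_4 = 17; t_5 = 19; t_6 = 15; t_7 = 23; t_8 = 7; t_9 = 9; t_{10} = 5; t_{11} = 13; t_{12} = 27.
Since t_{12} = t_0 = 27, the sequence is periodic with period 12.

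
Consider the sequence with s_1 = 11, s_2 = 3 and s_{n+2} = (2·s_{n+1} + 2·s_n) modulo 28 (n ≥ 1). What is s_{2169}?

20

Computing terms: s_1 = 11,  s_2 = 3,  s_3 = 0,  s_4 = 6,  s_5 = 12,  s_6 = 8,  s_7 = 12,  s_8 = 12,  s_9 = 20,  s_{10} = 8,  s_{11} = 0,  s_{12} = 16,  s_{13} = 4,  s_{14} = 12,  s_{15} = 4,  s_{16} = 4,  s_{17} = 16,  s_{18} = 12,  s_{19} = 0,  s_{20} = 24,  s_{21} = 20,  s_{22} = 4,  s_{23} = 20,  s_{24} = 20,  s_{25} = 24,  s_{26} = 4,  s_{27} = 0,  s_{28} = 8,  s_{29} = 16,  s_{30} = 20,  s_{31} = 16,  s_{32} = 16,  s_{33} = 8,  s_{34} = 20,  s_{35} = 0,  s_{36} = 12,  s_{37} = 24,  s_{38} = 16,  s_{39} = 24,  s_{40} = 24,  s_{41} = 12,  s_{42} = 16,  s_{43} = 0,  s_{44} = 4,  s_{45} = 8,  s_{46} = 24,  s_{47} = 8,  s_{48} = 8,  s_{49} = 4,  s_{50} = 24,  s_{51} = 0,  s_{52} = 20,  s_{53} = 12,  s_{54} = 8.
Since (s_{53}, s_{54}) = (s_5, s_6) = (12, 8) (two consecutive terms determine the rest), the sequence is eventually periodic: after a pre-period of length 4 it cycles with period 48.
For n ≥ 5, s_n depends only on (n - 5) mod 48. (2169 - 5) mod 48 = 4, so s_{2169} = s_9 = 20.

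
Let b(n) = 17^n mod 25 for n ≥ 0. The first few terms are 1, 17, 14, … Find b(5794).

4

Listing terms: b(0) = 1,  b(1) = 17,  b(2) = 14,  b(3) = 13,  b(4) = 21,  b(5) = 7,  b(6) = 19,  b(7) = 23,  b(8) = 16,  b(9) = 22,  b(10) = 24,  b(11) = 8,  b(12) = 11,  b(13) = 12,  b(14) = 4,  b(15) = 18,  b(16) = 6,  b(17) = 2,  b(18) = 9,  b(19) = 3,  b(20) = 1.
The sequence repeats with period 20.
(5794 - 0) mod 20 = 14, so b(5794) = b(14) = 4.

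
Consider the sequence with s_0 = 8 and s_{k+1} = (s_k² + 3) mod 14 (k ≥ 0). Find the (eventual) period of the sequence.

Computing terms: s_0 = 8,  s_1 = 11,  s_2 = 12,  s_3 = 7,  s_4 = 10,  s_5 = 5,  s_6 = 0,  s_7 = 3,  s_8 = 12.
Since s_8 = s_2 = 12, the sequence is eventually periodic: after a pre-period of length 2 it cycles with period 6.

6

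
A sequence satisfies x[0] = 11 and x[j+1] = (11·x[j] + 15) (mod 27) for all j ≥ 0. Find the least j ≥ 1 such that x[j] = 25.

x[0] = 11,  x[1] = 1,  x[2] = 26,  x[3] = 4,  x[4] = 5,  x[5] = 16,  x[6] = 2,  x[7] = 10,  x[8] = 17,  x[9] = 13,  x[10] = 23,  x[11] = 25,  x[12] = 20,  x[13] = 19,  x[14] = 8,  x[15] = 22,  x[16] = 14,  x[17] = 7,  x[18] = 11.
The sequence repeats with period 18.
The value 25 first appears (with j ≥ 1) at x[11].

11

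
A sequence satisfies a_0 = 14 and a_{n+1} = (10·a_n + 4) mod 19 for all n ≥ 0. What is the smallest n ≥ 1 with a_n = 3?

7

Computing terms: a_0 = 14, a_1 = 11, a_2 = 0, a_3 = 4, a_4 = 6, a_5 = 7, a_6 = 17, a_7 = 3, a_8 = 15, a_9 = 2, a_{10} = 5, a_{11} = 16, a_{12} = 12, a_{13} = 10, a_{14} = 9, a_{15} = 18, a_{16} = 13, a_{17} = 1, a_{18} = 14.
Since a_{18} = a_0 = 14, the sequence is periodic with period 18.
The value 3 first appears (with n ≥ 1) at a_7.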